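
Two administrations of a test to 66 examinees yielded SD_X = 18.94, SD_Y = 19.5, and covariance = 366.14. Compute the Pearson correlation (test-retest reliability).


r = cov(X,Y) / (SD_X * SD_Y)
r = 366.14 / (18.94 * 19.5)
r = 366.14 / 369.33
r = 0.9914

0.9914


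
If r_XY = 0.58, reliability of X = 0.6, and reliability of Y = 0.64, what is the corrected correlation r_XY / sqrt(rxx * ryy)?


r_corrected = rxy / sqrt(rxx * ryy)
= 0.58 / sqrt(0.6 * 0.64)
= 0.58 / sqrt(0.384)
= 0.58 / 0.619677
r_corrected = 0.936

0.936


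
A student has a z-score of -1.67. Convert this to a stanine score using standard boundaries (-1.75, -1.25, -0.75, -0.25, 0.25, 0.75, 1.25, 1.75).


Stanine boundaries: [-1.75, -1.25, -0.75, -0.25, 0.25, 0.75, 1.25, 1.75]
z = -1.67
Check each boundary:
  z >= -1.75 -> could be stanine 2
  z < -1.25
  z < -0.75
  z < -0.25
  z < 0.25
  z < 0.75
  z < 1.25
  z < 1.75
Highest qualifying boundary gives stanine = 2

2


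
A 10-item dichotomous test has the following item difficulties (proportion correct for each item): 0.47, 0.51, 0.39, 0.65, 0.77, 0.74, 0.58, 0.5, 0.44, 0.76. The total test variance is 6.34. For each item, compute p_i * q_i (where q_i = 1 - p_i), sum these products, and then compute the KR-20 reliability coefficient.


For each item, compute p_i * q_i:
  Item 1: 0.47 * 0.53 = 0.2491
  Item 2: 0.51 * 0.49 = 0.2499
  Item 3: 0.39 * 0.61 = 0.2379
  Item 4: 0.65 * 0.35 = 0.2275
  Item 5: 0.77 * 0.23 = 0.1771
  Item 6: 0.74 * 0.26 = 0.1924
  Item 7: 0.58 * 0.42 = 0.2436
  Item 8: 0.5 * 0.5 = 0.25
  Item 9: 0.44 * 0.56 = 0.2464
  Item 10: 0.76 * 0.24 = 0.1824
Sum(p_i * q_i) = 0.2491 + 0.2499 + 0.2379 + 0.2275 + 0.1771 + 0.1924 + 0.2436 + 0.25 + 0.2464 + 0.1824 = 2.2563
KR-20 = (k/(k-1)) * (1 - Sum(p_i*q_i) / Var_total)
= (10/9) * (1 - 2.2563/6.34)
= 1.1111 * 0.6441
KR-20 = 0.7157

0.7157


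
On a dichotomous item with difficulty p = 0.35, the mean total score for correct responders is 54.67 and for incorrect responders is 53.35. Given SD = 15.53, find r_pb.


q = 1 - p = 0.65
rpb = ((M1 - M0) / SD) * sqrt(p * q)
rpb = ((54.67 - 53.35) / 15.53) * sqrt(0.35 * 0.65)
rpb = 0.0405

0.0405


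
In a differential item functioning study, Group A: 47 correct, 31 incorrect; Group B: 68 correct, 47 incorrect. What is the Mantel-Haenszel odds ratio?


Odds_A = 47/31 = 1.5161
Odds_B = 68/47 = 1.4468
OR = Odds_A / Odds_B = 1.5161 / 1.4468
Exactly, OR = (47 * 47) / (31 * 68) = 2209 / 2108
OR = 1.0479

1.0479


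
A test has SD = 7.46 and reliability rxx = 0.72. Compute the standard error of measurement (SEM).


SEM = SD * sqrt(1 - rxx)
SEM = 7.46 * sqrt(1 - 0.72)
SEM = 7.46 * sqrt(0.28) = 7.46 * 0.52915
SEM = 3.9475

3.9475


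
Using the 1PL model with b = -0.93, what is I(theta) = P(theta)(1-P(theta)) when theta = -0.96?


P = 1/(1+exp(-(-0.96--0.93))) = 0.4925
I = P*(1-P) = 0.4925 * 0.5075
I = 0.2499

0.2499


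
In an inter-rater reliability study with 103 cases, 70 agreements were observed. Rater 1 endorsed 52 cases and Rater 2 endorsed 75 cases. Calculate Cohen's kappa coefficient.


P_o = 70/103 = 0.679612
P_e = (52*75 + 51*28) / 10609 = 0.502215
kappa = (P_o - P_e) / (1 - P_e)
kappa = (0.679612 - 0.502215) / (1 - 0.502215)
kappa = 0.3564

0.3564


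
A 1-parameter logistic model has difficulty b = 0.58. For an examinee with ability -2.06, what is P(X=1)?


theta - b = -2.06 - 0.58 = -2.64
exp(-(theta - b)) = exp(2.64) = 14.0132
P = 1 / (1 + 14.0132)
P = 0.0666

0.0666


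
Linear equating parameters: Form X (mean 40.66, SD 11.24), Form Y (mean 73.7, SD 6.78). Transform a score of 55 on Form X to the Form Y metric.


slope = SD_Y / SD_X = 6.78 / 11.24 ~ 0.6032
intercept = mean_Y - slope * mean_X = 73.7 - (6.78 / 11.24) * 40.66 ~ 49.1738
Y = slope * X + intercept. To avoid rounding drift from the rounded slope/intercept, evaluate the equivalent form Y = mean_Y + SD_Y * (X - mean_X) / SD_X at full precision:
Y = 73.7 + 6.78 * (55 - 40.66) / 11.24
Y = 73.7 + 6.78 * 14.34 / 11.24
Y = 73.7 + 97.2252 / 11.24
Y = 73.7 + 8.6499
Y = 82.3499

82.3499


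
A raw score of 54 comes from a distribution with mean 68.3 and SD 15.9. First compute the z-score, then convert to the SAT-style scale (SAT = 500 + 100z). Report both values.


z = (X - mean) / SD = (54 - 68.3) / 15.9
z = -14.3 / 15.9
z = -0.8994
SAT-scale = SAT = 500 + 100z
Carry z at full precision (z = -14.3 / 15.9) into the conversion:
SAT-scale = 500 + 100 * (-14.3 / 15.9) = 500 + -1430 / 15.9
SAT-scale = 500 + -89.9371
SAT-scale = 410.0629

410.0629


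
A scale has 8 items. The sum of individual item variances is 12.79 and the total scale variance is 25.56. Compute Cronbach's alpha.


alpha = (k/(k-1)) * (1 - sum(si^2)/s_total^2)
= (8/7) * (1 - 12.79/25.56)
alpha = 0.571

0.571


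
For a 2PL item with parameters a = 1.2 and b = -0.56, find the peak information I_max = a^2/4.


For 2PL, max info at theta = b = -0.56
I_max = a^2 / 4 = 1.2^2 / 4
= 1.44 / 4
I_max = 0.36

0.36


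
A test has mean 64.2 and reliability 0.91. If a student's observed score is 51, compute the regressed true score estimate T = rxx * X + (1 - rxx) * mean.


T_est = rxx * X + (1 - rxx) * mean
T_est = 0.91 * 51 + 0.09 * 64.2
T_est = 46.41 + 5.778
T_est = 52.188

52.188


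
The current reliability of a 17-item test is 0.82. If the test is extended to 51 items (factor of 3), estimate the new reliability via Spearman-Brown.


r_new = (n * rxx) / (1 + (n-1) * rxx)
r_new = (3 * 0.82) / (1 + 2 * 0.82)
r_new = 2.46 / 2.64
r_new = 0.9318

0.9318


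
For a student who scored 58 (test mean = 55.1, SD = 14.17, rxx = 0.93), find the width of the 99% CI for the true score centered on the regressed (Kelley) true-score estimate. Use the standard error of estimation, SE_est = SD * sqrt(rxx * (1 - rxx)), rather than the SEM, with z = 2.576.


True score estimate = 0.93*58 + 0.07*55.1 = 57.797
SE_est = SD * sqrt(rxx * (1 - rxx)) = 14.17 * sqrt(0.93 * 0.07) = 14.17 * sqrt(0.0651) = 3.615433
CI = T_est +/- z * SE_est, so width = 2 * z * SE_est = 2 * 2.576 * 3.615433
Width = 18.6267

18.6267


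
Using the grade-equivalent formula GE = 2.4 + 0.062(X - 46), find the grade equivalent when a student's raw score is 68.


raw - median = 68 - 46 = 22
slope * diff = 0.062 * 22 = 1.364
GE = 2.4 + 1.364
GE = 3.764

3.764


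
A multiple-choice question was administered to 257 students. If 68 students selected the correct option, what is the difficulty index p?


Item difficulty p = number correct / total examinees
p = 68 / 257
p = 0.2646

0.2646


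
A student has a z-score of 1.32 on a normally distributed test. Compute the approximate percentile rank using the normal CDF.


CDF(z) = 0.5 * (1 + erf(z/sqrt(2)))
erf(0.9334) = 0.8132
CDF = 0.9066
Percentile rank = 0.9066 * 100 = 90.66

90.66


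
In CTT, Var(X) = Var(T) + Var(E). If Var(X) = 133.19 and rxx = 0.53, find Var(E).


var_true = rxx * var_obs = 0.53 * 133.19 = 70.5907
var_error = var_obs - var_true
var_error = 133.19 - 70.5907
var_error = 62.5993

62.5993


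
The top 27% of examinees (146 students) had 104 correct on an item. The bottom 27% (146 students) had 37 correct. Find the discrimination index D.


p_upper = 104/146 = 0.7123
p_lower = 37/146 = 0.2534
D = 0.7123 - 0.2534 = 0.4589

0.4589


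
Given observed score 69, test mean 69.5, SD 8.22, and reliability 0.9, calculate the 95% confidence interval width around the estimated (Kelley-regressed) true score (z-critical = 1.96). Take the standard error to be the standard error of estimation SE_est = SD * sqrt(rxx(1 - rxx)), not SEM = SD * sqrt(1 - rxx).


True score estimate = 0.9*69 + 0.1*69.5 = 69.05
SE_est = SD * sqrt(rxx * (1 - rxx)) = 8.22 * sqrt(0.9 * 0.1) = 8.22 * sqrt(0.09) = 2.466
CI = T_est +/- z * SE_est, so width = 2 * z * SE_est = 2 * 1.96 * 2.466
Width = 9.6667

9.6667


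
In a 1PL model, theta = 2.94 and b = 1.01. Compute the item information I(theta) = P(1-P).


P = 1/(1+exp(-(2.94-1.01))) = 0.8732
I = P*(1-P) = 0.8732 * 0.1268
I = 0.1107

0.1107


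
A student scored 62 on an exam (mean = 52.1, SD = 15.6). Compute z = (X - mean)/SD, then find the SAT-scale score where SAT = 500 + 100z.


z = (X - mean) / SD = (62 - 52.1) / 15.6
z = 9.9 / 15.6
z = 0.6346
SAT-scale = SAT = 500 + 100z
Carry z at full precision (z = 9.9 / 15.6) into the conversion:
SAT-scale = 500 + 100 * (9.9 / 15.6) = 500 + 990 / 15.6
SAT-scale = 500 + 63.4615
SAT-scale = 563.4615

563.4615


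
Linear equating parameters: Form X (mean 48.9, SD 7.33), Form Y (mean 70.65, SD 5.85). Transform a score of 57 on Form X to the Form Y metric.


slope = SD_Y / SD_X = 5.85 / 7.33 ~ 0.7981
intercept = mean_Y - slope * mean_X = 70.65 - (5.85 / 7.33) * 48.9 ~ 31.6234
Y = slope * X + intercept. To avoid rounding drift from the rounded slope/intercept, evaluate the equivalent form Y = mean_Y + SD_Y * (X - mean_X) / SD_X at full precision:
Y = 70.65 + 5.85 * (57 - 48.9) / 7.33
Y = 70.65 + 5.85 * 8.1 / 7.33
Y = 70.65 + 47.385 / 7.33
Y = 70.65 + 6.4645
Y = 77.1145

77.1145


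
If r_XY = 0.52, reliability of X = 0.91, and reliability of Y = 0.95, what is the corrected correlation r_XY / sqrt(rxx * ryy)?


r_corrected = rxy / sqrt(rxx * ryy)
= 0.52 / sqrt(0.91 * 0.95)
= 0.52 / sqrt(0.8645)
= 0.52 / 0.929785
r_corrected = 0.5593

0.5593


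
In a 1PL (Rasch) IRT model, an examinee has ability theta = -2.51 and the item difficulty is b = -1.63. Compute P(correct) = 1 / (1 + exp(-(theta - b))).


theta - b = -2.51 - -1.63 = -0.88
exp(-(theta - b)) = exp(0.88) = 2.4109
P = 1 / (1 + 2.4109)
P = 0.2932

0.2932


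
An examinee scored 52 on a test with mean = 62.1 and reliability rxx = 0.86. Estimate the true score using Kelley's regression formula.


T_est = rxx * X + (1 - rxx) * mean
T_est = 0.86 * 52 + 0.14 * 62.1
T_est = 44.72 + 8.694
T_est = 53.414

53.414


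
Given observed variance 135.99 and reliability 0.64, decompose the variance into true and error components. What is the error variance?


var_true = rxx * var_obs = 0.64 * 135.99 = 87.0336
var_error = var_obs - var_true
var_error = 135.99 - 87.0336
var_error = 48.9564

48.9564


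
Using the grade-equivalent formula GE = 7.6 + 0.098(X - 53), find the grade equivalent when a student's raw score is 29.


raw - median = 29 - 53 = -24
slope * diff = 0.098 * -24 = -2.352
GE = 7.6 + -2.352
GE = 5.248

5.248


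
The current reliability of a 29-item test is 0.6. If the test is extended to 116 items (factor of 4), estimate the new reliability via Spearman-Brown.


r_new = (n * rxx) / (1 + (n-1) * rxx)
r_new = (4 * 0.6) / (1 + 3 * 0.6)
r_new = 2.4 / 2.8
r_new = 0.8571

0.8571


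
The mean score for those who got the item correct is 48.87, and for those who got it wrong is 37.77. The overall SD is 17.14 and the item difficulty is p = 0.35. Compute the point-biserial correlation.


q = 1 - p = 0.65
rpb = ((M1 - M0) / SD) * sqrt(p * q)
rpb = ((48.87 - 37.77) / 17.14) * sqrt(0.35 * 0.65)
rpb = 0.3089

0.3089


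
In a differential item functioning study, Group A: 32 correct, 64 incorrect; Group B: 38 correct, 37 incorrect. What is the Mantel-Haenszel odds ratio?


Odds_A = 32/64 = 0.5
Odds_B = 38/37 = 1.027
OR = Odds_A / Odds_B = 0.5 / 1.027
Exactly, OR = (32 * 37) / (64 * 38) = 1184 / 2432
OR = 0.4868

0.4868


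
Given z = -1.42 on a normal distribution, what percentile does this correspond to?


CDF(z) = 0.5 * (1 + erf(z/sqrt(2)))
erf(-1.0041) = -0.8444
CDF = 0.0778
Percentile rank = 0.0778 * 100 = 7.78

7.78


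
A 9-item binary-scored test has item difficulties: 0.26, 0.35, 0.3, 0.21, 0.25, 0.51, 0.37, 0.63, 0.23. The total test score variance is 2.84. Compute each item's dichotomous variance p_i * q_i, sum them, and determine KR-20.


For each item, compute p_i * q_i:
  Item 1: 0.26 * 0.74 = 0.1924
  Item 2: 0.35 * 0.65 = 0.2275
  Item 3: 0.3 * 0.7 = 0.21
  Item 4: 0.21 * 0.79 = 0.1659
  Item 5: 0.25 * 0.75 = 0.1875
  Item 6: 0.51 * 0.49 = 0.2499
  Item 7: 0.37 * 0.63 = 0.2331
  Item 8: 0.63 * 0.37 = 0.2331
  Item 9: 0.23 * 0.77 = 0.1771
Sum(p_i * q_i) = 0.1924 + 0.2275 + 0.21 + 0.1659 + 0.1875 + 0.2499 + 0.2331 + 0.2331 + 0.1771 = 1.8765
KR-20 = (k/(k-1)) * (1 - Sum(p_i*q_i) / Var_total)
= (9/8) * (1 - 1.8765/2.84)
= 1.125 * 0.3393
KR-20 = 0.3817

0.3817


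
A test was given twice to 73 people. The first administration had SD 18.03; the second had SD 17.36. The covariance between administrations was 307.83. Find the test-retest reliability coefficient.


r = cov(X,Y) / (SD_X * SD_Y)
r = 307.83 / (18.03 * 17.36)
r = 307.83 / 313.0008
r = 0.9835

0.9835


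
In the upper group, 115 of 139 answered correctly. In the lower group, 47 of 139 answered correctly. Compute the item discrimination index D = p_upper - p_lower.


p_upper = 115/139 = 0.8273
p_lower = 47/139 = 0.3381
D = 0.8273 - 0.3381 = 0.4892

0.4892


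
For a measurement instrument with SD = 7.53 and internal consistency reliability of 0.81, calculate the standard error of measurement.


SEM = SD * sqrt(1 - rxx)
SEM = 7.53 * sqrt(1 - 0.81)
SEM = 7.53 * sqrt(0.19) = 7.53 * 0.43589
SEM = 3.2823

3.2823


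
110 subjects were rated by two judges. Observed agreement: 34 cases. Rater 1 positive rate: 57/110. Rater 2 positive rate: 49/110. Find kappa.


P_o = 34/110 = 0.309091
P_e = (57*49 + 53*61) / 12100 = 0.498017
kappa = (P_o - P_e) / (1 - P_e)
kappa = (0.309091 - 0.498017) / (1 - 0.498017)
kappa = -0.3764

-0.3764


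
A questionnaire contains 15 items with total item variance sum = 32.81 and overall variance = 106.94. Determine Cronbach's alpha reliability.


alpha = (k/(k-1)) * (1 - sum(si^2)/s_total^2)
= (15/14) * (1 - 32.81/106.94)
alpha = 0.7427

0.7427


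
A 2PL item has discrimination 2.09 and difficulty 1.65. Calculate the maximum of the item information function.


For 2PL, max info at theta = b = 1.65
I_max = a^2 / 4 = 2.09^2 / 4
= 4.3681 / 4
I_max = 1.092

1.092


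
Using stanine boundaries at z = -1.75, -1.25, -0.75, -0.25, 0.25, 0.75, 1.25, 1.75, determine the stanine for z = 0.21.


Stanine boundaries: [-1.75, -1.25, -0.75, -0.25, 0.25, 0.75, 1.25, 1.75]
z = 0.21
Check each boundary:
  z >= -1.75 -> could be stanine 2
  z >= -1.25 -> could be stanine 3
  z >= -0.75 -> could be stanine 4
  z >= -0.25 -> could be stanine 5
  z < 0.25
  z < 0.75
  z < 1.25
  z < 1.75
Highest qualifying boundary gives stanine = 5

5


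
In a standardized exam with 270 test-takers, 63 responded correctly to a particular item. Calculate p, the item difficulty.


Item difficulty p = number correct / total examinees
p = 63 / 270
p = 0.2333

0.2333


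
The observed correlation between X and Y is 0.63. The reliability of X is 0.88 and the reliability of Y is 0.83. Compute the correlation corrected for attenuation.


r_corrected = rxy / sqrt(rxx * ryy)
= 0.63 / sqrt(0.88 * 0.83)
= 0.63 / sqrt(0.7304)
= 0.63 / 0.854634
r_corrected = 0.7372

0.7372


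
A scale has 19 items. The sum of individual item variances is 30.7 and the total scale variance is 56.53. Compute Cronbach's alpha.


alpha = (k/(k-1)) * (1 - sum(si^2)/s_total^2)
= (19/18) * (1 - 30.7/56.53)
alpha = 0.4823

0.4823


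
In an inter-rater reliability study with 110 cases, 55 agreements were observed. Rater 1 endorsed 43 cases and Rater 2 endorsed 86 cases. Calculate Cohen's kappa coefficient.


P_o = 55/110 = 0.5
P_e = (43*86 + 67*24) / 12100 = 0.438512
kappa = (P_o - P_e) / (1 - P_e)
kappa = (0.5 - 0.438512) / (1 - 0.438512)
kappa = 0.1095

0.1095


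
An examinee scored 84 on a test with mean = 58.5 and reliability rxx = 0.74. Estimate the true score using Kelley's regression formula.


T_est = rxx * X + (1 - rxx) * mean
T_est = 0.74 * 84 + 0.26 * 58.5
T_est = 62.16 + 15.21
T_est = 77.37

77.37


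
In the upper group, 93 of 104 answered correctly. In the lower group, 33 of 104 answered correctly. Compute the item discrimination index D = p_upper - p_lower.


p_upper = 93/104 = 0.8942
p_lower = 33/104 = 0.3173
D = 0.8942 - 0.3173 = 0.5769

0.5769


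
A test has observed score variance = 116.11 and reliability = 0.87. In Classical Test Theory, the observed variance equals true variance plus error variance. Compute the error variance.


var_true = rxx * var_obs = 0.87 * 116.11 = 101.0157
var_error = var_obs - var_true
var_error = 116.11 - 101.0157
var_error = 15.0943

15.0943


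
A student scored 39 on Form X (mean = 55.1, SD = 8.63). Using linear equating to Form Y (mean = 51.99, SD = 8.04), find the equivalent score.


slope = SD_Y / SD_X = 8.04 / 8.63 ~ 0.9316
intercept = mean_Y - slope * mean_X = 51.99 - (8.04 / 8.63) * 55.1 ~ 0.657
Y = slope * X + intercept. To avoid rounding drift from the rounded slope/intercept, evaluate the equivalent form Y = mean_Y + SD_Y * (X - mean_X) / SD_X at full precision:
Y = 51.99 + 8.04 * (39 - 55.1) / 8.63
Y = 51.99 - 8.04 * 16.1 / 8.63
Y = 51.99 - 129.444 / 8.63
Y = 51.99 - 14.9993
Y = 36.9907

36.9907


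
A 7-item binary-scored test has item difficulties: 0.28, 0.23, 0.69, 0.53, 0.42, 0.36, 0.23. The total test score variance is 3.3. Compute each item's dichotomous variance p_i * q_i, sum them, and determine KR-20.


For each item, compute p_i * q_i:
  Item 1: 0.28 * 0.72 = 0.2016
  Item 2: 0.23 * 0.77 = 0.1771
  Item 3: 0.69 * 0.31 = 0.2139
  Item 4: 0.53 * 0.47 = 0.2491
  Item 5: 0.42 * 0.58 = 0.2436
  Item 6: 0.36 * 0.64 = 0.2304
  Item 7: 0.23 * 0.77 = 0.1771
Sum(p_i * q_i) = 0.2016 + 0.1771 + 0.2139 + 0.2491 + 0.2436 + 0.2304 + 0.1771 = 1.4928
KR-20 = (k/(k-1)) * (1 - Sum(p_i*q_i) / Var_total)
= (7/6) * (1 - 1.4928/3.3)
= 1.1667 * 0.5476
KR-20 = 0.6389

0.6389


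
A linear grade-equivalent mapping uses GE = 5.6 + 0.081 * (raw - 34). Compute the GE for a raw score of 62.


raw - median = 62 - 34 = 28
slope * diff = 0.081 * 28 = 2.268
GE = 5.6 + 2.268
GE = 7.868

7.868


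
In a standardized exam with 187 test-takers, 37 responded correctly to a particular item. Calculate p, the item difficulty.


Item difficulty p = number correct / total examinees
p = 37 / 187
p = 0.1979

0.1979


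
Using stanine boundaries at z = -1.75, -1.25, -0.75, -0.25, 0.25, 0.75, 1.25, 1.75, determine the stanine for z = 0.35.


Stanine boundaries: [-1.75, -1.25, -0.75, -0.25, 0.25, 0.75, 1.25, 1.75]
z = 0.35
Check each boundary:
  z >= -1.75 -> could be stanine 2
  z >= -1.25 -> could be stanine 3
  z >= -0.75 -> could be stanine 4
  z >= -0.25 -> could be stanine 5
  z >= 0.25 -> could be stanine 6
  z < 0.75
  z < 1.25
  z < 1.75
Highest qualifying boundary gives stanine = 6

6


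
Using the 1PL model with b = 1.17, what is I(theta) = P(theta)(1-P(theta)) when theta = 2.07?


P = 1/(1+exp(-(2.07-1.17))) = 0.7109
I = P*(1-P) = 0.7109 * 0.2891
I = 0.2055

0.2055


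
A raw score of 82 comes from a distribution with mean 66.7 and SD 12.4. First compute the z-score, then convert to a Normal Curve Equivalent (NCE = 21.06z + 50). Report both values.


z = (X - mean) / SD = (82 - 66.7) / 12.4
z = 15.3 / 12.4
z = 1.2339
NCE = NCE = 21.06z + 50
Carry z at full precision (z = 15.3 / 12.4) into the conversion:
NCE = 21.06 * (15.3 / 12.4) + 50 = 322.218 / 12.4 + 50
NCE = 25.9853 + 50
NCE = 75.9853

75.9853


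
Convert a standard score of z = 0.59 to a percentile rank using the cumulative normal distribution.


CDF(z) = 0.5 * (1 + erf(z/sqrt(2)))
erf(0.4172) = 0.4448
CDF = 0.7224
Percentile rank = 0.7224 * 100 = 72.24

72.24


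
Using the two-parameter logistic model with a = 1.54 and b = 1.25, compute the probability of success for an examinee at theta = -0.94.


a*(theta - b) = 1.54 * (-0.94 - 1.25) = -3.3726
exp(--3.3726) = 29.1542
P = 1 / (1 + 29.1542)
P = 0.0332

0.0332


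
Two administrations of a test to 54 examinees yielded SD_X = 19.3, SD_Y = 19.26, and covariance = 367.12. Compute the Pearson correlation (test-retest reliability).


r = cov(X,Y) / (SD_X * SD_Y)
r = 367.12 / (19.3 * 19.26)
r = 367.12 / 371.718
r = 0.9876

0.9876


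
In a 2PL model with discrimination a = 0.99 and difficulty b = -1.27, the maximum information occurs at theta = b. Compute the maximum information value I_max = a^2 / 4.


For 2PL, max info at theta = b = -1.27
I_max = a^2 / 4 = 0.99^2 / 4
= 0.9801 / 4
I_max = 0.245

0.245


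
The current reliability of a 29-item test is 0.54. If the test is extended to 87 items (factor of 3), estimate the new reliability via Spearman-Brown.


r_new = (n * rxx) / (1 + (n-1) * rxx)
r_new = (3 * 0.54) / (1 + 2 * 0.54)
r_new = 1.62 / 2.08
r_new = 0.7788

0.7788


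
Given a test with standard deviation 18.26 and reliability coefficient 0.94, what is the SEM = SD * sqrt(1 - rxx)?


SEM = SD * sqrt(1 - rxx)
SEM = 18.26 * sqrt(1 - 0.94)
SEM = 18.26 * sqrt(0.06) = 18.26 * 0.244949
SEM = 4.4728

4.4728


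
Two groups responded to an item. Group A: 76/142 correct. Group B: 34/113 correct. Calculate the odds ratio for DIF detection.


Odds_A = 76/66 = 1.1515
Odds_B = 34/79 = 0.4304
OR = Odds_A / Odds_B = 1.1515 / 0.4304
Exactly, OR = (76 * 79) / (66 * 34) = 6004 / 2244
OR = 2.6756

2.6756


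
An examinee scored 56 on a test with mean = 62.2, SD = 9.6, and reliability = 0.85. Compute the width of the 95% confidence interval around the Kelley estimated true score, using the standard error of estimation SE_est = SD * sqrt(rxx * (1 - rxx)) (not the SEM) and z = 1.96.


True score estimate = 0.85*56 + 0.15*62.2 = 56.93
SE_est = SD * sqrt(rxx * (1 - rxx)) = 9.6 * sqrt(0.85 * 0.15) = 9.6 * sqrt(0.1275) = 3.427886
CI = T_est +/- z * SE_est, so width = 2 * z * SE_est = 2 * 1.96 * 3.427886
Width = 13.4373

13.4373


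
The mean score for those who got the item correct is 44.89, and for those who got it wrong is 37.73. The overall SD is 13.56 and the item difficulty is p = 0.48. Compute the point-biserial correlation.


q = 1 - p = 0.52
rpb = ((M1 - M0) / SD) * sqrt(p * q)
rpb = ((44.89 - 37.73) / 13.56) * sqrt(0.48 * 0.52)
rpb = 0.2638

0.2638


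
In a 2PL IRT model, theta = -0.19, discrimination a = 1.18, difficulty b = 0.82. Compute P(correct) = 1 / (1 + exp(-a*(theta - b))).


a*(theta - b) = 1.18 * (-0.19 - 0.82) = -1.1918
exp(--1.1918) = 3.293
P = 1 / (1 + 3.293)
P = 0.2329

0.2329


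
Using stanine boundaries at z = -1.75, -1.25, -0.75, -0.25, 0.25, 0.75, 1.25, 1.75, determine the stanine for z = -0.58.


Stanine boundaries: [-1.75, -1.25, -0.75, -0.25, 0.25, 0.75, 1.25, 1.75]
z = -0.58
Check each boundary:
  z >= -1.75 -> could be stanine 2
  z >= -1.25 -> could be stanine 3
  z >= -0.75 -> could be stanine 4
  z < -0.25
  z < 0.25
  z < 0.75
  z < 1.25
  z < 1.75
Highest qualifying boundary gives stanine = 4

4


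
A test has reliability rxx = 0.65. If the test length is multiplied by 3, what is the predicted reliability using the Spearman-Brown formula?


r_new = (n * rxx) / (1 + (n-1) * rxx)
r_new = (3 * 0.65) / (1 + 2 * 0.65)
r_new = 1.95 / 2.3
r_new = 0.8478

0.8478


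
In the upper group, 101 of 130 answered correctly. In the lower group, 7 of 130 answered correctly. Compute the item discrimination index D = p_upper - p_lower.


p_upper = 101/130 = 0.7769
p_lower = 7/130 = 0.0538
D = 0.7769 - 0.0538 = 0.7231

0.7231


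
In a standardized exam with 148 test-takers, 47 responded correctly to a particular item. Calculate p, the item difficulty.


Item difficulty p = number correct / total examinees
p = 47 / 148
p = 0.3176

0.3176


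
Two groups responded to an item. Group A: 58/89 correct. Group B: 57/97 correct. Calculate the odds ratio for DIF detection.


Odds_A = 58/31 = 1.871
Odds_B = 57/40 = 1.425
OR = Odds_A / Odds_B = 1.871 / 1.425
Exactly, OR = (58 * 40) / (31 * 57) = 2320 / 1767
OR = 1.313

1.313


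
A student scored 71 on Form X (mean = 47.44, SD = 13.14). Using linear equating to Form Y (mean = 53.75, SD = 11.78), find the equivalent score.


slope = SD_Y / SD_X = 11.78 / 13.14 ~ 0.8965
intercept = mean_Y - slope * mean_X = 53.75 - (11.78 / 13.14) * 47.44 ~ 11.2201
Y = slope * X + intercept. To avoid rounding drift from the rounded slope/intercept, evaluate the equivalent form Y = mean_Y + SD_Y * (X - mean_X) / SD_X at full precision:
Y = 53.75 + 11.78 * (71 - 47.44) / 13.14
Y = 53.75 + 11.78 * 23.56 / 13.14
Y = 53.75 + 277.5368 / 13.14
Y = 53.75 + 21.1215
Y = 74.8715

74.8715


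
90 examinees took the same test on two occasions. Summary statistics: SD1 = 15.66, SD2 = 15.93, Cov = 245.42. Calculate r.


r = cov(X,Y) / (SD_X * SD_Y)
r = 245.42 / (15.66 * 15.93)
r = 245.42 / 249.4638
r = 0.9838

0.9838


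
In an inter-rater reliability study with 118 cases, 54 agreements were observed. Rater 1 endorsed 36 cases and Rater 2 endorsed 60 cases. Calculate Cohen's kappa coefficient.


P_o = 54/118 = 0.457627
P_e = (36*60 + 82*58) / 13924 = 0.496696
kappa = (P_o - P_e) / (1 - P_e)
kappa = (0.457627 - 0.496696) / (1 - 0.496696)
kappa = -0.0776

-0.0776


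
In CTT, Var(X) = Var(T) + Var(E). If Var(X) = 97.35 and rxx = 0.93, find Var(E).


var_true = rxx * var_obs = 0.93 * 97.35 = 90.5355
var_error = var_obs - var_true
var_error = 97.35 - 90.5355
var_error = 6.8145

6.8145


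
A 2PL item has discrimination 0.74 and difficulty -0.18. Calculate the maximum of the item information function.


For 2PL, max info at theta = b = -0.18
I_max = a^2 / 4 = 0.74^2 / 4
= 0.5476 / 4
I_max = 0.1369

0.1369


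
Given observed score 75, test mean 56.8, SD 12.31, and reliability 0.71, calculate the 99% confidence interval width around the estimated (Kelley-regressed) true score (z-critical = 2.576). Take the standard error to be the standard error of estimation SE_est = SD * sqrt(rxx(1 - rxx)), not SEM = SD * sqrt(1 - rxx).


True score estimate = 0.71*75 + 0.29*56.8 = 69.722
SE_est = SD * sqrt(rxx * (1 - rxx)) = 12.31 * sqrt(0.71 * 0.29) = 12.31 * sqrt(0.2059) = 5.585811
CI = T_est +/- z * SE_est, so width = 2 * z * SE_est = 2 * 2.576 * 5.585811
Width = 28.7781

28.7781


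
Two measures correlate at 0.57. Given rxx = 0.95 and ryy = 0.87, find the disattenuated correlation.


r_corrected = rxy / sqrt(rxx * ryy)
= 0.57 / sqrt(0.95 * 0.87)
= 0.57 / sqrt(0.8265)
= 0.57 / 0.90912
r_corrected = 0.627

0.627


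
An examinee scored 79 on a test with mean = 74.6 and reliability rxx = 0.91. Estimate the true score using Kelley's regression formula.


T_est = rxx * X + (1 - rxx) * mean
T_est = 0.91 * 79 + 0.09 * 74.6
T_est = 71.89 + 6.714
T_est = 78.604

78.604


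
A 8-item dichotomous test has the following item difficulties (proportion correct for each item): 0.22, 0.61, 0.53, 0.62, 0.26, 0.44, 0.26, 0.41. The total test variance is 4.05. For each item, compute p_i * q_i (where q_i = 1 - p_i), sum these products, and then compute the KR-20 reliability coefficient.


For each item, compute p_i * q_i:
  Item 1: 0.22 * 0.78 = 0.1716
  Item 2: 0.61 * 0.39 = 0.2379
  Item 3: 0.53 * 0.47 = 0.2491
  Item 4: 0.62 * 0.38 = 0.2356
  Item 5: 0.26 * 0.74 = 0.1924
  Item 6: 0.44 * 0.56 = 0.2464
  Item 7: 0.26 * 0.74 = 0.1924
  Item 8: 0.41 * 0.59 = 0.2419
Sum(p_i * q_i) = 0.1716 + 0.2379 + 0.2491 + 0.2356 + 0.1924 + 0.2464 + 0.1924 + 0.2419 = 1.7673
KR-20 = (k/(k-1)) * (1 - Sum(p_i*q_i) / Var_total)
= (8/7) * (1 - 1.7673/4.05)
= 1.1429 * 0.5636
KR-20 = 0.6441

0.6441


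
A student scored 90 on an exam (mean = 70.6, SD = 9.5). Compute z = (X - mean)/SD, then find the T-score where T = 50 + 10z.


z = (X - mean) / SD = (90 - 70.6) / 9.5
z = 19.4 / 9.5
z = 2.0421
T-score = T = 50 + 10z
Carry z at full precision (z = 19.4 / 9.5) into the conversion:
T-score = 50 + 10 * (19.4 / 9.5) = 50 + 194 / 9.5
T-score = 50 + 20.4211
T-score = 70.4211

70.4211


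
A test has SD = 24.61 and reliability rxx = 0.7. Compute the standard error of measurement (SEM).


SEM = SD * sqrt(1 - rxx)
SEM = 24.61 * sqrt(1 - 0.7)
SEM = 24.61 * sqrt(0.3) = 24.61 * 0.547723
SEM = 13.4795

13.4795


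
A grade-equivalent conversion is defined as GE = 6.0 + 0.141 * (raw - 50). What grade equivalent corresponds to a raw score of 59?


raw - median = 59 - 50 = 9
slope * diff = 0.141 * 9 = 1.269
GE = 6.0 + 1.269
GE = 7.269

7.269


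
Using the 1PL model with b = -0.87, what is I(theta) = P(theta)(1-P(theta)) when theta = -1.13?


P = 1/(1+exp(-(-1.13--0.87))) = 0.4354
I = P*(1-P) = 0.4354 * 0.5646
I = 0.2458

0.2458


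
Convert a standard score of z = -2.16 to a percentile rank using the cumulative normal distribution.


CDF(z) = 0.5 * (1 + erf(z/sqrt(2)))
erf(-1.5274) = -0.9692
CDF = 0.0154
Percentile rank = 0.0154 * 100 = 1.54

1.54


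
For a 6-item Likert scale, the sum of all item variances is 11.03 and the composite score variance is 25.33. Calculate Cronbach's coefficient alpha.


alpha = (k/(k-1)) * (1 - sum(si^2)/s_total^2)
= (6/5) * (1 - 11.03/25.33)
alpha = 0.6775

0.6775


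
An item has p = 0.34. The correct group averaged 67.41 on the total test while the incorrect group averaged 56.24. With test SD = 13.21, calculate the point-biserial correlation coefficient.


q = 1 - p = 0.66
rpb = ((M1 - M0) / SD) * sqrt(p * q)
rpb = ((67.41 - 56.24) / 13.21) * sqrt(0.34 * 0.66)
rpb = 0.4006

0.4006


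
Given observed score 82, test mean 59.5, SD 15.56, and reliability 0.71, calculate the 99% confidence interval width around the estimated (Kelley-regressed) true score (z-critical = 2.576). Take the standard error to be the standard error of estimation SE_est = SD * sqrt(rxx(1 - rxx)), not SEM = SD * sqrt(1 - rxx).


True score estimate = 0.71*82 + 0.29*59.5 = 75.475
SE_est = SD * sqrt(rxx * (1 - rxx)) = 15.56 * sqrt(0.71 * 0.29) = 15.56 * sqrt(0.2059) = 7.060538
CI = T_est +/- z * SE_est, so width = 2 * z * SE_est = 2 * 2.576 * 7.060538
Width = 36.3759

36.3759


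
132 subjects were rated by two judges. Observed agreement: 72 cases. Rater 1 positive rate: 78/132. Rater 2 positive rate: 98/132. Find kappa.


P_o = 72/132 = 0.545455
P_e = (78*98 + 54*34) / 17424 = 0.544077
kappa = (P_o - P_e) / (1 - P_e)
kappa = (0.545455 - 0.544077) / (1 - 0.544077)
kappa = 0.003

0.003


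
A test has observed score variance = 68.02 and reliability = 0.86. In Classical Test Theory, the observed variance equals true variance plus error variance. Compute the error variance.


var_true = rxx * var_obs = 0.86 * 68.02 = 58.4972
var_error = var_obs - var_true
var_error = 68.02 - 58.4972
var_error = 9.5228

9.5228


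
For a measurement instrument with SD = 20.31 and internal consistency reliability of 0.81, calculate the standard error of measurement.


SEM = SD * sqrt(1 - rxx)
SEM = 20.31 * sqrt(1 - 0.81)
SEM = 20.31 * sqrt(0.19) = 20.31 * 0.43589
SEM = 8.8529

8.8529


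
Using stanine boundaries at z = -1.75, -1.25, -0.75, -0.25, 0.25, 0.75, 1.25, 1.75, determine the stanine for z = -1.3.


Stanine boundaries: [-1.75, -1.25, -0.75, -0.25, 0.25, 0.75, 1.25, 1.75]
z = -1.3
Check each boundary:
  z >= -1.75 -> could be stanine 2
  z < -1.25
  z < -0.75
  z < -0.25
  z < 0.25
  z < 0.75
  z < 1.25
  z < 1.75
Highest qualifying boundary gives stanine = 2

2


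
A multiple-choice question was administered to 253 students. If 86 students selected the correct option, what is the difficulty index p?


Item difficulty p = number correct / total examinees
p = 86 / 253
p = 0.3399

0.3399


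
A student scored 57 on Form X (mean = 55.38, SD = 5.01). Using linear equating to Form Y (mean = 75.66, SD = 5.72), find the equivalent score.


slope = SD_Y / SD_X = 5.72 / 5.01 ~ 1.1417
intercept = mean_Y - slope * mean_X = 75.66 - (5.72 / 5.01) * 55.38 ~ 12.4317
Y = slope * X + intercept. To avoid rounding drift from the rounded slope/intercept, evaluate the equivalent form Y = mean_Y + SD_Y * (X - mean_X) / SD_X at full precision:
Y = 75.66 + 5.72 * (57 - 55.38) / 5.01
Y = 75.66 + 5.72 * 1.62 / 5.01
Y = 75.66 + 9.2664 / 5.01
Y = 75.66 + 1.8496
Y = 77.5096

77.5096


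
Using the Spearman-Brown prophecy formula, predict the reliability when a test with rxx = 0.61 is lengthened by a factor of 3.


r_new = (n * rxx) / (1 + (n-1) * rxx)
r_new = (3 * 0.61) / (1 + 2 * 0.61)
r_new = 1.83 / 2.22
r_new = 0.8243

0.8243


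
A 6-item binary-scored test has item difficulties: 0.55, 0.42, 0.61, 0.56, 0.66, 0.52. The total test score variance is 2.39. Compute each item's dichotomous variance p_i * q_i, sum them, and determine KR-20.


For each item, compute p_i * q_i:
  Item 1: 0.55 * 0.45 = 0.2475
  Item 2: 0.42 * 0.58 = 0.2436
  Item 3: 0.61 * 0.39 = 0.2379
  Item 4: 0.56 * 0.44 = 0.2464
  Item 5: 0.66 * 0.34 = 0.2244
  Item 6: 0.52 * 0.48 = 0.2496
Sum(p_i * q_i) = 0.2475 + 0.2436 + 0.2379 + 0.2464 + 0.2244 + 0.2496 = 1.4494
KR-20 = (k/(k-1)) * (1 - Sum(p_i*q_i) / Var_total)
= (6/5) * (1 - 1.4494/2.39)
= 1.2 * 0.3936
KR-20 = 0.4723

0.4723


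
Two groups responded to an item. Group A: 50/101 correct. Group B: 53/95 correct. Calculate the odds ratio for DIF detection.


Odds_A = 50/51 = 0.9804
Odds_B = 53/42 = 1.2619
OR = Odds_A / Odds_B = 0.9804 / 1.2619
Exactly, OR = (50 * 42) / (51 * 53) = 2100 / 2703
OR = 0.7769

0.7769


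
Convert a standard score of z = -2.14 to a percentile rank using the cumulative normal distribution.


CDF(z) = 0.5 * (1 + erf(z/sqrt(2)))
erf(-1.5132) = -0.9676
CDF = 0.0162
Percentile rank = 0.0162 * 100 = 1.62

1.62


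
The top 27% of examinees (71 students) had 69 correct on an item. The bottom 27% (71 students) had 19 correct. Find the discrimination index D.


p_upper = 69/71 = 0.9718
p_lower = 19/71 = 0.2676
D = 0.9718 - 0.2676 = 0.7042

0.7042


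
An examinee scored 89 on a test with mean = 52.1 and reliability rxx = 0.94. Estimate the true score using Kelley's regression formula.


T_est = rxx * X + (1 - rxx) * mean
T_est = 0.94 * 89 + 0.06 * 52.1
T_est = 83.66 + 3.126
T_est = 86.786

86.786


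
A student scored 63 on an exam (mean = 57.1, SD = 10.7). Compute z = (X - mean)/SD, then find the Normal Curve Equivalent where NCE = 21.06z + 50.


z = (X - mean) / SD = (63 - 57.1) / 10.7
z = 5.9 / 10.7
z = 0.5514
NCE = NCE = 21.06z + 50
Carry z at full precision (z = 5.9 / 10.7) into the conversion:
NCE = 21.06 * (5.9 / 10.7) + 50 = 124.254 / 10.7 + 50
NCE = 11.6125 + 50
NCE = 61.6125

61.6125


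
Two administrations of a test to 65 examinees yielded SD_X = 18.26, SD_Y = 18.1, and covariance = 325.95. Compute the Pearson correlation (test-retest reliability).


r = cov(X,Y) / (SD_X * SD_Y)
r = 325.95 / (18.26 * 18.1)
r = 325.95 / 330.506
r = 0.9862

0.9862


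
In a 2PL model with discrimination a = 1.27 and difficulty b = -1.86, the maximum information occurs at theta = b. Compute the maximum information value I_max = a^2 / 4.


For 2PL, max info at theta = b = -1.86
I_max = a^2 / 4 = 1.27^2 / 4
= 1.6129 / 4
I_max = 0.4032

0.4032


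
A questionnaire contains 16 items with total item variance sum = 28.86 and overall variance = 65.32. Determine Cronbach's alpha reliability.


alpha = (k/(k-1)) * (1 - sum(si^2)/s_total^2)
= (16/15) * (1 - 28.86/65.32)
alpha = 0.5954

0.5954


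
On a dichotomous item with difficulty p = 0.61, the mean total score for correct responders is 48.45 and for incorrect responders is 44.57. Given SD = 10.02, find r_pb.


q = 1 - p = 0.39
rpb = ((M1 - M0) / SD) * sqrt(p * q)
rpb = ((48.45 - 44.57) / 10.02) * sqrt(0.61 * 0.39)
rpb = 0.1889

0.1889


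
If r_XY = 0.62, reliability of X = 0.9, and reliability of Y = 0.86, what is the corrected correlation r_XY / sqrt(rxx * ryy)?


r_corrected = rxy / sqrt(rxx * ryy)
= 0.62 / sqrt(0.9 * 0.86)
= 0.62 / sqrt(0.774)
= 0.62 / 0.879773
r_corrected = 0.7047

0.7047


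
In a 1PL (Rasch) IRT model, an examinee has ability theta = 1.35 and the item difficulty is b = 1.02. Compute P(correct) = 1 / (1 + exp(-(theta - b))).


theta - b = 1.35 - 1.02 = 0.33
exp(-(theta - b)) = exp(-0.33) = 0.7189
P = 1 / (1 + 0.7189)
P = 0.5818

0.5818


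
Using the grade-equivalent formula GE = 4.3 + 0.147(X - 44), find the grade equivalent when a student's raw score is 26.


raw - median = 26 - 44 = -18
slope * diff = 0.147 * -18 = -2.646
GE = 4.3 + -2.646
GE = 1.654

1.654


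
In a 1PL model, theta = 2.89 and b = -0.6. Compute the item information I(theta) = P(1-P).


P = 1/(1+exp(-(2.89--0.6))) = 0.9704
I = P*(1-P) = 0.9704 * 0.0296
I = 0.0287

0.0287


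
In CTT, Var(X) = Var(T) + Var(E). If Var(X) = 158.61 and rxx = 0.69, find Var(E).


var_true = rxx * var_obs = 0.69 * 158.61 = 109.4409
var_error = var_obs - var_true
var_error = 158.61 - 109.4409
var_error = 49.1691

49.1691


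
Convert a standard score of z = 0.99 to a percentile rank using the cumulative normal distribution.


CDF(z) = 0.5 * (1 + erf(z/sqrt(2)))
erf(0.7) = 0.6778
CDF = 0.8389
Percentile rank = 0.8389 * 100 = 83.89

83.89


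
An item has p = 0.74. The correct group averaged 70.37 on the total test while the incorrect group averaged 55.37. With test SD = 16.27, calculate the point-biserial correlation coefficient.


q = 1 - p = 0.26
rpb = ((M1 - M0) / SD) * sqrt(p * q)
rpb = ((70.37 - 55.37) / 16.27) * sqrt(0.74 * 0.26)
rpb = 0.4044

0.4044


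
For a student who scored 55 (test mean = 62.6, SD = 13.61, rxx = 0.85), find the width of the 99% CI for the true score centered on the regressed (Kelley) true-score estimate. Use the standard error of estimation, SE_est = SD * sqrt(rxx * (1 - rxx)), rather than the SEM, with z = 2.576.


True score estimate = 0.85*55 + 0.15*62.6 = 56.14
SE_est = SD * sqrt(rxx * (1 - rxx)) = 13.61 * sqrt(0.85 * 0.15) = 13.61 * sqrt(0.1275) = 4.859742
CI = T_est +/- z * SE_est, so width = 2 * z * SE_est = 2 * 2.576 * 4.859742
Width = 25.0374

25.0374


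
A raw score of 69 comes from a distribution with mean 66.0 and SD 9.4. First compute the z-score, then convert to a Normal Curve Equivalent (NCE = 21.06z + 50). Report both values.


z = (X - mean) / SD = (69 - 66.0) / 9.4
z = 3.0 / 9.4
z = 0.3191
NCE = NCE = 21.06z + 50
Carry z at full precision (z = 3.0 / 9.4) into the conversion:
NCE = 21.06 * (3.0 / 9.4) + 50 = 63.18 / 9.4 + 50
NCE = 6.7213 + 50
NCE = 56.7213

56.7213


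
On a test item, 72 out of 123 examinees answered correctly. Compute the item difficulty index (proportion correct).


Item difficulty p = number correct / total examinees
p = 72 / 123
p = 0.5854

0.5854


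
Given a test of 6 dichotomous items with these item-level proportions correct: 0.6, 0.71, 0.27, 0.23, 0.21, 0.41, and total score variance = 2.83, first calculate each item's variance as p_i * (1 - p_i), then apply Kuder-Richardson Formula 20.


For each item, compute p_i * q_i:
  Item 1: 0.6 * 0.4 = 0.24
  Item 2: 0.71 * 0.29 = 0.2059
  Item 3: 0.27 * 0.73 = 0.1971
  Item 4: 0.23 * 0.77 = 0.1771
  Item 5: 0.21 * 0.79 = 0.1659
  Item 6: 0.41 * 0.59 = 0.2419
Sum(p_i * q_i) = 0.24 + 0.2059 + 0.1971 + 0.1771 + 0.1659 + 0.2419 = 1.2279
KR-20 = (k/(k-1)) * (1 - Sum(p_i*q_i) / Var_total)
= (6/5) * (1 - 1.2279/2.83)
= 1.2 * 0.5661
KR-20 = 0.6793

0.6793


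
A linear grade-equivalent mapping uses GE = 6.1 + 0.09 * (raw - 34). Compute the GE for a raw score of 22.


raw - median = 22 - 34 = -12
slope * diff = 0.09 * -12 = -1.08
GE = 6.1 + -1.08
GE = 5.02

5.02


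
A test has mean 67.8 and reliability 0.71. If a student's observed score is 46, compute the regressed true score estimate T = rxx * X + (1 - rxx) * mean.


T_est = rxx * X + (1 - rxx) * mean
T_est = 0.71 * 46 + 0.29 * 67.8
T_est = 32.66 + 19.662
T_est = 52.322

52.322


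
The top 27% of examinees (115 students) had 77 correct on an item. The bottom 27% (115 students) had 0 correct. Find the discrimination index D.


p_upper = 77/115 = 0.6696
p_lower = 0/115 = 0.0
D = 0.6696 - 0.0 = 0.6696

0.6696


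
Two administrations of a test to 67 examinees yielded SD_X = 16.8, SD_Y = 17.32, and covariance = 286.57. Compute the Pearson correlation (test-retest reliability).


r = cov(X,Y) / (SD_X * SD_Y)
r = 286.57 / (16.8 * 17.32)
r = 286.57 / 290.976
r = 0.9849

0.9849


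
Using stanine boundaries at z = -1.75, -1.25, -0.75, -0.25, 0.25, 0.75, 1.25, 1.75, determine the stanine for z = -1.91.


Stanine boundaries: [-1.75, -1.25, -0.75, -0.25, 0.25, 0.75, 1.25, 1.75]
z = -1.91
Check each boundary:
  z < -1.75
  z < -1.25
  z < -0.75
  z < -0.25
  z < 0.25
  z < 0.75
  z < 1.25
  z < 1.75
Highest qualifying boundary gives stanine = 1

1
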